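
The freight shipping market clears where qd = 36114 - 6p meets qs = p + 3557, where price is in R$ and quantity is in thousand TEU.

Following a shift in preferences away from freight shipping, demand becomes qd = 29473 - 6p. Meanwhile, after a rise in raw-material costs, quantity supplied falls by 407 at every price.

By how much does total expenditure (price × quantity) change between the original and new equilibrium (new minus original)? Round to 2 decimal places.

-12189234.96

Initially, 36114 - 6p = p + 3557, so 32557 = 7p and p = 4651, q = 8208.
With the change applied: demand qd = 29473 - 6p, supply qs = p + 3150.
Clearing the new market: 29473 - 6p = p + 3150, so p = 26323/7 ≈ 3760.4286 and q = 48373/7 ≈ 6910.4286.
Expenditure moves from 4651×8208 = 38175408 to 3760.4286×6910.4286 = 25986173.0408; change = -12189234.96.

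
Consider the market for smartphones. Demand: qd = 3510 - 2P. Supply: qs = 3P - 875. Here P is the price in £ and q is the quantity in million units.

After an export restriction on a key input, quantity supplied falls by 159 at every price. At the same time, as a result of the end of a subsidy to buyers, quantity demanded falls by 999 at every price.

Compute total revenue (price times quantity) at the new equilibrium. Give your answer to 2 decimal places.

Before the shock: 3510 - 2P = 3P - 875 ⇒ 4385 = 5P ⇒ P = 877, q = 1756.
After the shift, demand is qd = 2511 - 2P and supply is qs = 3P - 1034.
Clearing the new market: 2511 - 2P = 3P - 1034, so P = 709 and q = 1093.
New expenditure = 709 × 1093 = 774937.00.

774937.00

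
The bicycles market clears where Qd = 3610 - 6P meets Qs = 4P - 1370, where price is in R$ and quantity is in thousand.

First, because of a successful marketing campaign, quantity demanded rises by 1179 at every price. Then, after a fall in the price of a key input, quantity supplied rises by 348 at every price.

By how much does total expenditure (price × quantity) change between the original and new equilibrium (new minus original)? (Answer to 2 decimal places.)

+447068.64

Original equilibrium: 3610 - 6P = 4P - 1370 gives 4980 = 10P, so P = 498 and Q = 622.
The shock moves the curves to Qd = 4789 - 6P and Qs = 4P - 1022.
Setting them equal: 4789 - 6P = 4P - 1022 → 5811 = 10P, so P = 581.1 and Q = 1302.4.
Expenditure moves from 498×622 = 309756 to 581.1×1302.4 = 756824.64; change = +447068.64.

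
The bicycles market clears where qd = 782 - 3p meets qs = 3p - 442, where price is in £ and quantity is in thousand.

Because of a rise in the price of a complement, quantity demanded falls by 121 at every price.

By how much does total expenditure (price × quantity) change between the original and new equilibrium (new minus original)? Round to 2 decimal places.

-14550.25

Initially, 782 - 3p = 3p - 442, so 1224 = 6p and p = 204, q = 170.
The shock moves the curves to qd = 661 - 3p and qs = 3p - 442.
Clearing the new market: 661 - 3p = 3p - 442, so p = 1103/6 ≈ 183.8333 and q = 109.5.
Expenditure moves from 204×170 = 34680 to 183.8333×109.5 = 20129.75; change = -14550.25.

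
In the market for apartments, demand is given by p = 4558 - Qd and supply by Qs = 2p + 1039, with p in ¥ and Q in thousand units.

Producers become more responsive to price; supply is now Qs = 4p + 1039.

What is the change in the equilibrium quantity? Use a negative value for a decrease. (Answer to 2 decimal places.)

Solve the original market: 4558 - p = 2p + 1039, hence p = 1173 and Q = 3385.
The new curves are Qd = 4558 - p (demand) and Qs = 4p + 1039 (supply).
Clearing the new market: 4558 - p = 4p + 1039, so p = 703.8 and Q = 3854.2.
ΔQ = 3854.2 − 3385 = +469.20.

+469.20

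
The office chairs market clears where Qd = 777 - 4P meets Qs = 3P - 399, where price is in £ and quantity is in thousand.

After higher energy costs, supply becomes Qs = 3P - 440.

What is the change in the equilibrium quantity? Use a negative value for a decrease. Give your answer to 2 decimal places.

Original equilibrium: 777 - 4P = 3P - 399 gives 1176 = 7P, so P = 168 and Q = 105.
The new curves are Qd = 777 - 4P (demand) and Qs = 3P - 440 (supply).
Equate the new curves: 777 - 4P = 3P - 440, giving 1217 = 7P, P = 1217/7 ≈ 173.8571, Q = 571/7 ≈ 81.5714.
ΔQ = 81.5714 − 105 = -23.43.

-23.43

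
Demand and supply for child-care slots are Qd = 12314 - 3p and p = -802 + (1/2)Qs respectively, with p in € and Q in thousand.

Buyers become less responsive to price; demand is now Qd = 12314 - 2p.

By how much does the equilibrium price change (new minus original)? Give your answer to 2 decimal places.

Before the shock: 12314 - 3p = 2p + 1604 ⇒ 10710 = 5p ⇒ p = 2142, Q = 5888.
With the change applied: demand Qd = 12314 - 2p, supply Qs = 2p + 1604.
Equate the new curves: 12314 - 2p = 2p + 1604, giving 10710 = 4p, p = 2677.5, Q = 6959.
Δp = 2677.5 − 2142 = +535.50.

+535.50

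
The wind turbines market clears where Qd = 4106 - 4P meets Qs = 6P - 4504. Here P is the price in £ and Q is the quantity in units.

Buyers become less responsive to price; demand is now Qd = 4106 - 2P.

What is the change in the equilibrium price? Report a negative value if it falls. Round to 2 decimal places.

Initially, 4106 - 4P = 6P - 4504, so 8610 = 10P and P = 861, Q = 662.
After the shift, demand is Qd = 4106 - 2P and supply is Qs = 6P - 4504.
Setting them equal: 4106 - 2P = 6P - 4504 → 8610 = 8P, so P = 1076.25 and Q = 1953.5.
ΔP = 1076.25 − 861 = +215.25.

+215.25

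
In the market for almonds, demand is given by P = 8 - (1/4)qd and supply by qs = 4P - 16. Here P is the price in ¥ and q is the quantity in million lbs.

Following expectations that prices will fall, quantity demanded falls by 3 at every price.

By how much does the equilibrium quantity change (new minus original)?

Solve the original market: 32 - 4P = 4P - 16, hence P = 6 and q = 8.
After the shift, demand is qd = 29 - 4P and supply is qs = 4P - 16.
Setting them equal: 29 - 4P = 4P - 16 → 45 = 8P, so P = 5.625 and q = 6.5.
Δq = 6.5 − 8 = -1.5.

-1.5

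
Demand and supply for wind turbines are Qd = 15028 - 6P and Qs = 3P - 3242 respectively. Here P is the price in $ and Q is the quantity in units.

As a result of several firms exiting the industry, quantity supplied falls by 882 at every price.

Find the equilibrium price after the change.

2128

Initially, 15028 - 6P = 3P - 3242, so 18270 = 9P and P = 2030, Q = 2848.
With the change applied: demand Qd = 15028 - 6P, supply Qs = 3P - 4124.
Equate the new curves: 15028 - 6P = 3P - 4124, giving 19152 = 9P, P = 2128, Q = 2260.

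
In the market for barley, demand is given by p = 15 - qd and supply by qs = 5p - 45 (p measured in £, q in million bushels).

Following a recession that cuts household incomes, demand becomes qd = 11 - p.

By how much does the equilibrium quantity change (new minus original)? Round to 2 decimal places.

-3.33

Before the shock: 15 - p = 5p - 45 ⇒ 60 = 6p ⇒ p = 10, q = 5.
The shock moves the curves to qd = 11 - p and qs = 5p - 45.
New equilibrium: 11 - p = 5p - 45 ⇒ 56 = 6p ⇒ p = 28/3 ≈ 9.3333, q = 5/3 ≈ 1.6667.
Δq = 1.6667 − 5 = -3.33.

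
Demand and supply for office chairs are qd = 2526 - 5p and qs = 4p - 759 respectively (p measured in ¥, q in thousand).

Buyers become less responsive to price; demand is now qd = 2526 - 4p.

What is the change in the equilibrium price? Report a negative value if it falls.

Original equilibrium: 2526 - 5p = 4p - 759 gives 3285 = 9p, so p = 365 and q = 701.
After the shift, demand is qd = 2526 - 4p and supply is qs = 4p - 759.
New equilibrium: 2526 - 4p = 4p - 759 ⇒ 3285 = 8p ⇒ p = 410.625, q = 883.5.
Δp = 410.625 − 365 = +45.625.

+45.625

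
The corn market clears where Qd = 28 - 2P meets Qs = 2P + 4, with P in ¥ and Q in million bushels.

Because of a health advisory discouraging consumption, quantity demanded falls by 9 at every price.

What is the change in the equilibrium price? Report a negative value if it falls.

Original equilibrium: 28 - 2P = 2P + 4 gives 24 = 4P, so P = 6 and Q = 16.
With the change applied: demand Qd = 19 - 2P, supply Qs = 2P + 4.
Setting them equal: 19 - 2P = 2P + 4 → 15 = 4P, so P = 3.75 and Q = 11.5.
ΔP = 3.75 − 6 = -2.25.

-2.25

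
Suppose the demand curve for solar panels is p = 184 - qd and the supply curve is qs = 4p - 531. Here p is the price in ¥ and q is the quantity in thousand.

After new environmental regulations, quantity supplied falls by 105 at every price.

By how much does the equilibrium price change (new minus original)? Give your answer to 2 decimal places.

+21.00

Original equilibrium: 184 - p = 4p - 531 gives 715 = 5p, so p = 143 and q = 41.
With the change applied: demand qd = 184 - p, supply qs = 4p - 636.
Clearing the new market: 184 - p = 4p - 636, so p = 164 and q = 20.
Δp = 164 − 143 = +21.00.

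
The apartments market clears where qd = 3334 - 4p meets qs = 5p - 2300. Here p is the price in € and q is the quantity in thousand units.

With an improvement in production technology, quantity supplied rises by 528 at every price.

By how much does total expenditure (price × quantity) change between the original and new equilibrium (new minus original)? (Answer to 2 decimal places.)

+84440.89

Before the shock: 3334 - 4p = 5p - 2300 ⇒ 5634 = 9p ⇒ p = 626, q = 830.
The shock moves the curves to qd = 3334 - 4p and qs = 5p - 1772.
Setting them equal: 3334 - 4p = 5p - 1772 → 5106 = 9p, so p = 1702/3 ≈ 567.3333 and q = 3194/3 ≈ 1064.6667.
Expenditure moves from 626×830 = 519580 to 567.3333×1064.6667 = 604020.8889; change = +84440.89.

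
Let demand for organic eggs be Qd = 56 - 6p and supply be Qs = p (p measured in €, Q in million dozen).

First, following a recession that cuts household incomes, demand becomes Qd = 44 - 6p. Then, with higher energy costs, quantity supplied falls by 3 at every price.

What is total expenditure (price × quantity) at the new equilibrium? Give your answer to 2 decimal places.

24.94

Solve the original market: 56 - 6p = p, hence p = 8 and Q = 8.
The new curves are Qd = 44 - 6p (demand) and Qs = p - 3 (supply).
Clearing the new market: 44 - 6p = p - 3, so p = 47/7 ≈ 6.7143 and Q = 26/7 ≈ 3.7143.
New expenditure = 6.7143 × 3.7143 = 24.94.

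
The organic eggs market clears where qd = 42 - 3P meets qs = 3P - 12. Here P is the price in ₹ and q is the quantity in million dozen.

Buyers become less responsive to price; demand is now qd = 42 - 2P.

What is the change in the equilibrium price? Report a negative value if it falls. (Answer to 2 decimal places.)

Solve the original market: 42 - 3P = 3P - 12, hence P = 9 and q = 15.
After the shift, demand is qd = 42 - 2P and supply is qs = 3P - 12.
Clearing the new market: 42 - 2P = 3P - 12, so P = 10.8 and q = 20.4.
ΔP = 10.8 − 9 = +1.80.

+1.80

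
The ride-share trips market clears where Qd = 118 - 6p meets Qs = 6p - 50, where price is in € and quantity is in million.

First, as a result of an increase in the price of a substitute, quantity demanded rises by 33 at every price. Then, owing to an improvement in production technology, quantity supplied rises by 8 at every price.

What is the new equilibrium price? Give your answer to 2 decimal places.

Initially, 118 - 6p = 6p - 50, so 168 = 12p and p = 14, Q = 34.
The new curves are Qd = 151 - 6p (demand) and Qs = 6p - 42 (supply).
Equate the new curves: 151 - 6p = 6p - 42, giving 193 = 12p, p = 193/12 ≈ 16.0833, Q = 54.5.

16.08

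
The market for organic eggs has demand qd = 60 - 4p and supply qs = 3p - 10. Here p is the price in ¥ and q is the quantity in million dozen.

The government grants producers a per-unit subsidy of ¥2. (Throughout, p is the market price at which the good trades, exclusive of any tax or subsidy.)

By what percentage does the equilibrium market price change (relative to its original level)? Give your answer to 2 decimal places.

Original equilibrium: 60 - 4p = 3p - 10 gives 70 = 7p, so p = 10 and q = 20.
Since sellers receive the price plus the subsidy, the effective supply curve becomes qs = 3p - 4.
Setting them equal: 60 - 4p = 3p - 4 → 64 = 7p, so p = 64/7 ≈ 9.1429 and q = 164/7 ≈ 23.4286.
%Δp = (9.1429 − 10) / 10 × 100 = -8.57%.

-8.57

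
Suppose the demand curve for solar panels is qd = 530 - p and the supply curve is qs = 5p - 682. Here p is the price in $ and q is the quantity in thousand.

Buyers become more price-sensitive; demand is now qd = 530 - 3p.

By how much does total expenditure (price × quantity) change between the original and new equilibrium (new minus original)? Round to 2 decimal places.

-54817.75

Before the shock: 530 - p = 5p - 682 ⇒ 1212 = 6p ⇒ p = 202, q = 328.
The shock moves the curves to qd = 530 - 3p and qs = 5p - 682.
Clearing the new market: 530 - 3p = 5p - 682, so p = 151.5 and q = 75.5.
Expenditure moves from 202×328 = 66256 to 151.5×75.5 = 11438.25; change = -54817.75.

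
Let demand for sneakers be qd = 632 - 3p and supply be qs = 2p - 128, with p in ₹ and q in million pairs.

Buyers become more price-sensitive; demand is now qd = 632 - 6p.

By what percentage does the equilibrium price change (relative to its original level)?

Initially, 632 - 3p = 2p - 128, so 760 = 5p and p = 152, q = 176.
The new curves are qd = 632 - 6p (demand) and qs = 2p - 128 (supply).
Clearing the new market: 632 - 6p = 2p - 128, so p = 95 and q = 62.
%Δp = (95 − 152) / 152 × 100 = -37.5%.

-37.5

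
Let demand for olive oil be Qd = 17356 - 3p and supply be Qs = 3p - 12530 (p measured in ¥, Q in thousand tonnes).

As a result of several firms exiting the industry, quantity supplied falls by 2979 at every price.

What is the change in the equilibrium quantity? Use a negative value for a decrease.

-1489.5

Before the shock: 17356 - 3p = 3p - 12530 ⇒ 29886 = 6p ⇒ p = 4981, Q = 2413.
The shock moves the curves to Qd = 17356 - 3p and Qs = 3p - 15509.
New equilibrium: 17356 - 3p = 3p - 15509 ⇒ 32865 = 6p ⇒ p = 5477.5, Q = 923.5.
ΔQ = 923.5 − 2413 = -1489.5.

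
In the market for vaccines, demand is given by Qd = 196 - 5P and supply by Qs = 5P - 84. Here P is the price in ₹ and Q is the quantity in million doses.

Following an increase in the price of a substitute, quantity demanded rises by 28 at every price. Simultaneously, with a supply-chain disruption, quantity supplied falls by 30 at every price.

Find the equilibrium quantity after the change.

Before the shock: 196 - 5P = 5P - 84 ⇒ 280 = 10P ⇒ P = 28, Q = 56.
After the shift, demand is Qd = 224 - 5P and supply is Qs = 5P - 114.
Equate the new curves: 224 - 5P = 5P - 114, giving 338 = 10P, P = 33.8, Q = 55.

55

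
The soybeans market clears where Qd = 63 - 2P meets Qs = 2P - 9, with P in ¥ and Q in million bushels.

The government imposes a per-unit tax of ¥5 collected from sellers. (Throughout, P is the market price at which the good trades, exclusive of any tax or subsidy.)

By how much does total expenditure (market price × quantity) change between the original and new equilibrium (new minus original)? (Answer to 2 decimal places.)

Solve the original market: 63 - 2P = 2P - 9, hence P = 18 and Q = 27.
Since sellers keep the price net of the tax, the effective supply curve becomes Qs = 2P - 19.
Setting them equal: 63 - 2P = 2P - 19 → 82 = 4P, so P = 20.5 and Q = 22.
Expenditure moves from 18×27 = 486 to 20.5×22 = 451; change = -35.00.

-35.00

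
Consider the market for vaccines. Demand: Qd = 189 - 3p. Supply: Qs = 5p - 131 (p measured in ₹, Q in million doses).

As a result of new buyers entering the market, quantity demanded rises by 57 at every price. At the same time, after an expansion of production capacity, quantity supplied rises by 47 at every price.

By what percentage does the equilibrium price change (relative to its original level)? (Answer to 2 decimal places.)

+3.13

Before the shock: 189 - 3p = 5p - 131 ⇒ 320 = 8p ⇒ p = 40, Q = 69.
The shock moves the curves to Qd = 246 - 3p and Qs = 5p - 84.
Setting them equal: 246 - 3p = 5p - 84 → 330 = 8p, so p = 41.25 and Q = 122.25.
%Δp = (41.25 − 40) / 40 × 100 = +3.13%.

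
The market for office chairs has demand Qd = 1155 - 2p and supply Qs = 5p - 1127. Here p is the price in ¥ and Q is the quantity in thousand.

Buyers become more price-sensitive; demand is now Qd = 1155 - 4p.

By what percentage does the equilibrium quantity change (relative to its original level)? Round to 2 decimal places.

Initially, 1155 - 2p = 5p - 1127, so 2282 = 7p and p = 326, Q = 503.
The new curves are Qd = 1155 - 4p (demand) and Qs = 5p - 1127 (supply).
Clearing the new market: 1155 - 4p = 5p - 1127, so p = 2282/9 ≈ 253.5556 and Q = 1267/9 ≈ 140.7778.
%ΔQ = (140.7778 − 503) / 503 × 100 = -72.01%.

-72.01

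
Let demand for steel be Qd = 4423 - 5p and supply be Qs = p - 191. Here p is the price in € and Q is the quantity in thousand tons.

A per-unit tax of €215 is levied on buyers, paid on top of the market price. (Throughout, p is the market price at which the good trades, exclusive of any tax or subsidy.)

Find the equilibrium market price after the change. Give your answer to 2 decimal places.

Initially, 4423 - 5p = p - 191, so 4614 = 6p and p = 769, Q = 578.
Since buyers pay the price plus the tax, the effective demand curve becomes Qd = 3348 - 5p.
Equate the new curves: 3348 - 5p = p - 191, giving 3539 = 6p, p = 3539/6 ≈ 589.8333, Q = 2393/6 ≈ 398.8333.

589.83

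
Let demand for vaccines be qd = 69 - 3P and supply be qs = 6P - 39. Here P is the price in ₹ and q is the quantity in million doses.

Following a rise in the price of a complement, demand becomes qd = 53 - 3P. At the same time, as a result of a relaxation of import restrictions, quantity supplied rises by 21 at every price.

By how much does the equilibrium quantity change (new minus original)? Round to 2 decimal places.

-3.67

Original equilibrium: 69 - 3P = 6P - 39 gives 108 = 9P, so P = 12 and q = 33.
With the change applied: demand qd = 53 - 3P, supply qs = 6P - 18.
Setting them equal: 53 - 3P = 6P - 18 → 71 = 9P, so P = 71/9 ≈ 7.8889 and q = 88/3 ≈ 29.3333.
Δq = 29.3333 − 33 = -3.67.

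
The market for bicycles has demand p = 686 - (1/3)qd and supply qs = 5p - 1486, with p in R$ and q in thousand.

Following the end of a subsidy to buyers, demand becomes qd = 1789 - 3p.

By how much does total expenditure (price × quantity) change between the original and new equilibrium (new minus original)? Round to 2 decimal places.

Original equilibrium: 2058 - 3p = 5p - 1486 gives 3544 = 8p, so p = 443 and q = 729.
With the change applied: demand qd = 1789 - 3p, supply qs = 5p - 1486.
Clearing the new market: 1789 - 3p = 5p - 1486, so p = 409.375 and q = 560.875.
Expenditure moves from 443×729 = 322947 to 409.375×560.875 = 229608.203125; change = -93338.80.

-93338.80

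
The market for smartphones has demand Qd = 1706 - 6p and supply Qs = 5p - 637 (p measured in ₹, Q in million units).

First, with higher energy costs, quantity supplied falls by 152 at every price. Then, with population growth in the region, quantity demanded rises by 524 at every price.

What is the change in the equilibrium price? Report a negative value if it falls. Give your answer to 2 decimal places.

+61.45

Initially, 1706 - 6p = 5p - 637, so 2343 = 11p and p = 213, Q = 428.
The new curves are Qd = 2230 - 6p (demand) and Qs = 5p - 789 (supply).
New equilibrium: 2230 - 6p = 5p - 789 ⇒ 3019 = 11p ⇒ p = 3019/11 ≈ 274.4545, Q = 6416/11 ≈ 583.2727.
Δp = 274.4545 − 213 = +61.45.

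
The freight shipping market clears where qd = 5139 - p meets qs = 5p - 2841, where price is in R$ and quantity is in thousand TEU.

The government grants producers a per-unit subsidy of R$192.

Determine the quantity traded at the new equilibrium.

3969

Original equilibrium: 5139 - p = 5p - 2841 gives 7980 = 6p, so p = 1330 and q = 3809.
Since sellers receive the price plus the subsidy, the effective supply curve becomes qs = 5p - 1881.
Equate the new curves: 5139 - p = 5p - 1881, giving 7020 = 6p, p = 1170, q = 3969.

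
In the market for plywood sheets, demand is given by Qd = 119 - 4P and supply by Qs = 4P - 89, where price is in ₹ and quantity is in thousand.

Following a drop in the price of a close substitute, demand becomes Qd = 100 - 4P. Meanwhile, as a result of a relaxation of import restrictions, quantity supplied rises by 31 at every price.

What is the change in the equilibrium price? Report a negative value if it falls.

-6.25

Original equilibrium: 119 - 4P = 4P - 89 gives 208 = 8P, so P = 26 and Q = 15.
After the shift, demand is Qd = 100 - 4P and supply is Qs = 4P - 58.
New equilibrium: 100 - 4P = 4P - 58 ⇒ 158 = 8P ⇒ P = 19.75, Q = 21.
ΔP = 19.75 − 26 = -6.25.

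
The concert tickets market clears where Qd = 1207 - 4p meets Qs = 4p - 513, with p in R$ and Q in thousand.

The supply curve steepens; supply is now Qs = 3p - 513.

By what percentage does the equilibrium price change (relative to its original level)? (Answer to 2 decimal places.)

Solve the original market: 1207 - 4p = 4p - 513, hence p = 215 and Q = 347.
After the shift, demand is Qd = 1207 - 4p and supply is Qs = 3p - 513.
Setting them equal: 1207 - 4p = 3p - 513 → 1720 = 7p, so p = 1720/7 ≈ 245.7143 and Q = 1569/7 ≈ 224.1429.
%Δp = (245.7143 − 215) / 215 × 100 = +14.29%.

+14.29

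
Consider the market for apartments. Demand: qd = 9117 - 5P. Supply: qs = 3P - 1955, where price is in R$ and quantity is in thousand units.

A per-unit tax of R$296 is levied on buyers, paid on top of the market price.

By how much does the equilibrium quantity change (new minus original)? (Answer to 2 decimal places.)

-555.00

Before the shock: 9117 - 5P = 3P - 1955 ⇒ 11072 = 8P ⇒ P = 1384, q = 2197.
Since buyers pay the price plus the tax, the effective demand curve becomes qd = 7637 - 5P.
New equilibrium: 7637 - 5P = 3P - 1955 ⇒ 9592 = 8P ⇒ P = 1199, q = 1642.
Δq = 1642 − 2197 = -555.00.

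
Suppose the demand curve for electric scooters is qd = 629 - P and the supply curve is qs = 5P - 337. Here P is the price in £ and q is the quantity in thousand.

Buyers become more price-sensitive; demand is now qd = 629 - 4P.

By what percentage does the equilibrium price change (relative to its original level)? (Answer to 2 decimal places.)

-33.33

Initially, 629 - P = 5P - 337, so 966 = 6P and P = 161, q = 468.
With the change applied: demand qd = 629 - 4P, supply qs = 5P - 337.
Setting them equal: 629 - 4P = 5P - 337 → 966 = 9P, so P = 322/3 ≈ 107.3333 and q = 599/3 ≈ 199.6667.
%ΔP = (107.3333 − 161) / 161 × 100 = -33.33%.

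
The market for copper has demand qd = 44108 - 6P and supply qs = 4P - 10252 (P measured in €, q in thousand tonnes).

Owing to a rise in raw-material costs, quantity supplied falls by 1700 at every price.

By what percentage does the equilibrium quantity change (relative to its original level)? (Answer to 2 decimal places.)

-8.88

Solve the original market: 44108 - 6P = 4P - 10252, hence P = 5436 and q = 11492.
With the change applied: demand qd = 44108 - 6P, supply qs = 4P - 11952.
Equate the new curves: 44108 - 6P = 4P - 11952, giving 56060 = 10P, P = 5606, q = 10472.
%Δq = (10472 − 11492) / 11492 × 100 = -8.88%.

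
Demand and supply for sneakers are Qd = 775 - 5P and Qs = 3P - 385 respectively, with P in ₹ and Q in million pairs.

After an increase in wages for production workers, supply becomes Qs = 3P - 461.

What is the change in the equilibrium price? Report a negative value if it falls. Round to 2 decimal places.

+9.50

Original equilibrium: 775 - 5P = 3P - 385 gives 1160 = 8P, so P = 145 and Q = 50.
After the shift, demand is Qd = 775 - 5P and supply is Qs = 3P - 461.
New equilibrium: 775 - 5P = 3P - 461 ⇒ 1236 = 8P ⇒ P = 154.5, Q = 2.5.
ΔP = 154.5 − 145 = +9.50.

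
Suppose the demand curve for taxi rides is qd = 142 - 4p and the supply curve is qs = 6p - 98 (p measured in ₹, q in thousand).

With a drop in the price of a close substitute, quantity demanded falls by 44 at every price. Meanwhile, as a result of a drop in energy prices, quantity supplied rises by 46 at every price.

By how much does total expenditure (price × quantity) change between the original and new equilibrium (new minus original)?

-534

Before the shock: 142 - 4p = 6p - 98 ⇒ 240 = 10p ⇒ p = 24, q = 46.
The new curves are qd = 98 - 4p (demand) and qs = 6p - 52 (supply).
Setting them equal: 98 - 4p = 6p - 52 → 150 = 10p, so p = 15 and q = 38.
Expenditure moves from 24×46 = 1104 to 15×38 = 570; change = -534.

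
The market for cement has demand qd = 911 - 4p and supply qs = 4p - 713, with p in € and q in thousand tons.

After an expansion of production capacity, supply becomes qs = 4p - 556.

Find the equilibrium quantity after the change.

Before the shock: 911 - 4p = 4p - 713 ⇒ 1624 = 8p ⇒ p = 203, q = 99.
The shock moves the curves to qd = 911 - 4p and qs = 4p - 556.
Clearing the new market: 911 - 4p = 4p - 556, so p = 183.375 and q = 177.5.

177.5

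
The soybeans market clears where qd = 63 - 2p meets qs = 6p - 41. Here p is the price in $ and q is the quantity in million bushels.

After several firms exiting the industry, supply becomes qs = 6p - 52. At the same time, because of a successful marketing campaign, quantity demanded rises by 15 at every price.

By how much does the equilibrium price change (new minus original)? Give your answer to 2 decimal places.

+3.25

Solve the original market: 63 - 2p = 6p - 41, hence p = 13 and q = 37.
The new curves are qd = 78 - 2p (demand) and qs = 6p - 52 (supply).
Setting them equal: 78 - 2p = 6p - 52 → 130 = 8p, so p = 16.25 and q = 45.5.
Δp = 16.25 − 13 = +3.25.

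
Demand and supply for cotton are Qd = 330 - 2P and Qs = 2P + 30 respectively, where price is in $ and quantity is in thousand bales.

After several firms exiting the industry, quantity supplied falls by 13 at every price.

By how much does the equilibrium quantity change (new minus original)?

-6.5

Initially, 330 - 2P = 2P + 30, so 300 = 4P and P = 75, Q = 180.
The shock moves the curves to Qd = 330 - 2P and Qs = 2P + 17.
Clearing the new market: 330 - 2P = 2P + 17, so P = 78.25 and Q = 173.5.
ΔQ = 173.5 − 180 = -6.5.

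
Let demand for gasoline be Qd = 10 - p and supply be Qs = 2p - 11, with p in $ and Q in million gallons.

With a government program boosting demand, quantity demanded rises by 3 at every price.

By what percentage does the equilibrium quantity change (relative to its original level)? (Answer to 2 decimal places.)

Initially, 10 - p = 2p - 11, so 21 = 3p and p = 7, Q = 3.
The new curves are Qd = 13 - p (demand) and Qs = 2p - 11 (supply).
Equate the new curves: 13 - p = 2p - 11, giving 24 = 3p, p = 8, Q = 5.
%ΔQ = (5 − 3) / 3 × 100 = +66.67%.

+66.67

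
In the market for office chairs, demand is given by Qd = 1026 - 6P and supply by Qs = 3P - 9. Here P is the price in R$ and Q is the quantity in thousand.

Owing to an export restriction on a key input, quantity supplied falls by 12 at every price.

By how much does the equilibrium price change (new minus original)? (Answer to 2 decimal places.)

Solve the original market: 1026 - 6P = 3P - 9, hence P = 115 and Q = 336.
The shock moves the curves to Qd = 1026 - 6P and Qs = 3P - 21.
Setting them equal: 1026 - 6P = 3P - 21 → 1047 = 9P, so P = 349/3 ≈ 116.3333 and Q = 328.
ΔP = 116.3333 − 115 = +1.33.

+1.33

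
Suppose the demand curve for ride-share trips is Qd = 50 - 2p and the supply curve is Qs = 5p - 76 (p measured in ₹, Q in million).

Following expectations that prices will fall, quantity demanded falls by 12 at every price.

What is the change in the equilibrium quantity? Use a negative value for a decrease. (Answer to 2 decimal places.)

Initially, 50 - 2p = 5p - 76, so 126 = 7p and p = 18, Q = 14.
The shock moves the curves to Qd = 38 - 2p and Qs = 5p - 76.
Clearing the new market: 38 - 2p = 5p - 76, so p = 114/7 ≈ 16.2857 and Q = 38/7 ≈ 5.4286.
ΔQ = 5.4286 − 14 = -8.57.

-8.57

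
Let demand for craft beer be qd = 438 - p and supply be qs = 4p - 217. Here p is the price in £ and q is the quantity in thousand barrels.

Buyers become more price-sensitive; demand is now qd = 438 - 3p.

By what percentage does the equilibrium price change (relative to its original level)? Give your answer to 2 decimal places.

Solve the original market: 438 - p = 4p - 217, hence p = 131 and q = 307.
The shock moves the curves to qd = 438 - 3p and qs = 4p - 217.
Clearing the new market: 438 - 3p = 4p - 217, so p = 655/7 ≈ 93.5714 and q = 1101/7 ≈ 157.2857.
%Δp = (93.5714 − 131) / 131 × 100 = -28.57%.

-28.57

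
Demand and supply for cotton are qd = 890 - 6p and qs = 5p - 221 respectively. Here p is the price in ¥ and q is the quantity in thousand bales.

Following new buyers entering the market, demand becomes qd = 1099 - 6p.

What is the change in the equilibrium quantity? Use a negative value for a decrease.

+95

Original equilibrium: 890 - 6p = 5p - 221 gives 1111 = 11p, so p = 101 and q = 284.
With the change applied: demand qd = 1099 - 6p, supply qs = 5p - 221.
Clearing the new market: 1099 - 6p = 5p - 221, so p = 120 and q = 379.
Δq = 379 − 284 = +95.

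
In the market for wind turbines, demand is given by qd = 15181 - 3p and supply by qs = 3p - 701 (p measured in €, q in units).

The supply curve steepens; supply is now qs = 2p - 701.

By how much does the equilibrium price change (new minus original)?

Solve the original market: 15181 - 3p = 3p - 701, hence p = 2647 and q = 7240.
The new curves are qd = 15181 - 3p (demand) and qs = 2p - 701 (supply).
Setting them equal: 15181 - 3p = 2p - 701 → 15882 = 5p, so p = 3176.4 and q = 5651.8.
Δp = 3176.4 − 2647 = +529.4.

+529.4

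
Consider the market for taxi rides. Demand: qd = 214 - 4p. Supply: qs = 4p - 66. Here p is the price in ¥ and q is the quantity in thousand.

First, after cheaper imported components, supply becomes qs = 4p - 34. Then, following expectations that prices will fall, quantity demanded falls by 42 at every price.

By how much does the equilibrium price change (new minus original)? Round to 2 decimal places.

Original equilibrium: 214 - 4p = 4p - 66 gives 280 = 8p, so p = 35 and q = 74.
The new curves are qd = 172 - 4p (demand) and qs = 4p - 34 (supply).
Equate the new curves: 172 - 4p = 4p - 34, giving 206 = 8p, p = 25.75, q = 69.
Δp = 25.75 − 35 = -9.25.

-9.25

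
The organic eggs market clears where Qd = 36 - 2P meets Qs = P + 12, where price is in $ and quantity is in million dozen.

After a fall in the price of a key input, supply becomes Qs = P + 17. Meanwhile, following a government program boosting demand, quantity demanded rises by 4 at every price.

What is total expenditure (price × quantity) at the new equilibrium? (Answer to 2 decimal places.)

189.11

Before the shock: 36 - 2P = P + 12 ⇒ 24 = 3P ⇒ P = 8, Q = 20.
After the shift, demand is Qd = 40 - 2P and supply is Qs = P + 17.
Clearing the new market: 40 - 2P = P + 17, so P = 23/3 ≈ 7.6667 and Q = 74/3 ≈ 24.6667.
New expenditure = 7.6667 × 24.6667 = 189.11.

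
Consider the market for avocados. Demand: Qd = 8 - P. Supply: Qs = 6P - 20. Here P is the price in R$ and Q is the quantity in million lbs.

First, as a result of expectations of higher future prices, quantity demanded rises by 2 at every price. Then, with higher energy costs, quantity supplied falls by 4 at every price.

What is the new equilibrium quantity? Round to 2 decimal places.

Original equilibrium: 8 - P = 6P - 20 gives 28 = 7P, so P = 4 and Q = 4.
After the shift, demand is Qd = 10 - P and supply is Qs = 6P - 24.
Setting them equal: 10 - P = 6P - 24 → 34 = 7P, so P = 34/7 ≈ 4.8571 and Q = 36/7 ≈ 5.1429.

5.14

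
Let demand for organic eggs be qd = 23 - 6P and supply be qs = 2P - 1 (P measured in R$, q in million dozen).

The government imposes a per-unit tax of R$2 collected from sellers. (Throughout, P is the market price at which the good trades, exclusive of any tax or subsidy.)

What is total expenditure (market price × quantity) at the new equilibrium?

7

Before the shock: 23 - 6P = 2P - 1 ⇒ 24 = 8P ⇒ P = 3, q = 5.
Since sellers keep the price net of the tax, the effective supply curve becomes qs = 2P - 5.
Clearing the new market: 23 - 6P = 2P - 5, so P = 3.5 and q = 2.
New expenditure = 3.5 × 2 = 7.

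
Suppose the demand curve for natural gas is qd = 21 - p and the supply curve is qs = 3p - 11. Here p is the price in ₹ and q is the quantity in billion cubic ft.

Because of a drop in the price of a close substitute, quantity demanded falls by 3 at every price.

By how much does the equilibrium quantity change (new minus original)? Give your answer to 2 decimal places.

Original equilibrium: 21 - p = 3p - 11 gives 32 = 4p, so p = 8 and q = 13.
The shock moves the curves to qd = 18 - p and qs = 3p - 11.
Equate the new curves: 18 - p = 3p - 11, giving 29 = 4p, p = 7.25, q = 10.75.
Δq = 10.75 − 13 = -2.25.

-2.25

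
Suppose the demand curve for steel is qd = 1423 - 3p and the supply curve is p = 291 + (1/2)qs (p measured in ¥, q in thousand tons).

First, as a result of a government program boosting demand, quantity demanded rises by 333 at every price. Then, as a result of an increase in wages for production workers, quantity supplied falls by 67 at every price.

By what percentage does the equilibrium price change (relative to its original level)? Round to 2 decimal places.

Original equilibrium: 1423 - 3p = 2p - 582 gives 2005 = 5p, so p = 401 and q = 220.
The new curves are qd = 1756 - 3p (demand) and qs = 2p - 649 (supply).
New equilibrium: 1756 - 3p = 2p - 649 ⇒ 2405 = 5p ⇒ p = 481, q = 313.
%Δp = (481 − 401) / 401 × 100 = +19.95%.

+19.95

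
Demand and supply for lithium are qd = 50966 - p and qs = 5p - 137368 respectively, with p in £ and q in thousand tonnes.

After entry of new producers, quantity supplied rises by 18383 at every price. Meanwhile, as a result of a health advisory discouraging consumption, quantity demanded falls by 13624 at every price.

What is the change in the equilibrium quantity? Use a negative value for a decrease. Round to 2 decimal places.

Initially, 50966 - p = 5p - 137368, so 188334 = 6p and p = 31389, q = 19577.
The new curves are qd = 37342 - p (demand) and qs = 5p - 118985 (supply).
New equilibrium: 37342 - p = 5p - 118985 ⇒ 156327 = 6p ⇒ p = 26054.5, q = 11287.5.
Δq = 11287.5 − 19577 = -8289.50.

-8289.50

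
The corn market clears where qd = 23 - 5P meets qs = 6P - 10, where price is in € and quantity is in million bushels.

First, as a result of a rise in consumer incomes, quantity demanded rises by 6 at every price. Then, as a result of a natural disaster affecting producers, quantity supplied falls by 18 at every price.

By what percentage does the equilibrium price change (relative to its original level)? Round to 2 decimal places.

+72.73

Before the shock: 23 - 5P = 6P - 10 ⇒ 33 = 11P ⇒ P = 3, q = 8.
The shock moves the curves to qd = 29 - 5P and qs = 6P - 28.
Equate the new curves: 29 - 5P = 6P - 28, giving 57 = 11P, P = 57/11 ≈ 5.1818, q = 34/11 ≈ 3.0909.
%ΔP = (5.1818 − 3) / 3 × 100 = +72.73%.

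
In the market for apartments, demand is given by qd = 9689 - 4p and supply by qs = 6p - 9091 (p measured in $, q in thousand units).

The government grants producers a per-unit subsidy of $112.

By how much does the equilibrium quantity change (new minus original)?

+268.8

Original equilibrium: 9689 - 4p = 6p - 9091 gives 18780 = 10p, so p = 1878 and q = 2177.
Since sellers receive the price plus the subsidy, the effective supply curve becomes qs = 6p - 8419.
New equilibrium: 9689 - 4p = 6p - 8419 ⇒ 18108 = 10p ⇒ p = 1810.8, q = 2445.8.
Δq = 2445.8 − 2177 = +268.8.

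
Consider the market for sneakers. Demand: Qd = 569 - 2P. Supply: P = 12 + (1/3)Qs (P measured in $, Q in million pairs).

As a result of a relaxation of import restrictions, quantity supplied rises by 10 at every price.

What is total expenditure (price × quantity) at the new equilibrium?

Original equilibrium: 569 - 2P = 3P - 36 gives 605 = 5P, so P = 121 and Q = 327.
The new curves are Qd = 569 - 2P (demand) and Qs = 3P - 26 (supply).
Setting them equal: 569 - 2P = 3P - 26 → 595 = 5P, so P = 119 and Q = 331.
New expenditure = 119 × 331 = 39389.

39389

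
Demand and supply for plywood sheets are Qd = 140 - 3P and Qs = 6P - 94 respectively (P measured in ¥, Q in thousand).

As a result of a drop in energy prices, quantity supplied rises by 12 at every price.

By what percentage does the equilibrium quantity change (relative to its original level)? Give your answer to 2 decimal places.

Before the shock: 140 - 3P = 6P - 94 ⇒ 234 = 9P ⇒ P = 26, Q = 62.
The new curves are Qd = 140 - 3P (demand) and Qs = 6P - 82 (supply).
New equilibrium: 140 - 3P = 6P - 82 ⇒ 222 = 9P ⇒ P = 74/3 ≈ 24.6667, Q = 66.
%ΔQ = (66 − 62) / 62 × 100 = +6.45%.

+6.45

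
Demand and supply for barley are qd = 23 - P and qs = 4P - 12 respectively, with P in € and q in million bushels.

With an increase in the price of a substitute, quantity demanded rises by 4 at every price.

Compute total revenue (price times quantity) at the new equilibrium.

Initially, 23 - P = 4P - 12, so 35 = 5P and P = 7, q = 16.
With the change applied: demand qd = 27 - P, supply qs = 4P - 12.
Setting them equal: 27 - P = 4P - 12 → 39 = 5P, so P = 7.8 and q = 19.2.
New expenditure = 7.8 × 19.2 = 149.76.

149.76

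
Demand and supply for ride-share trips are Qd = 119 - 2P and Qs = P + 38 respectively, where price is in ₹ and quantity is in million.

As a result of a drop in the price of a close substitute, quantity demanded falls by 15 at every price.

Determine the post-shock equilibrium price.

22

Original equilibrium: 119 - 2P = P + 38 gives 81 = 3P, so P = 27 and Q = 65.
After the shift, demand is Qd = 104 - 2P and supply is Qs = P + 38.
Equate the new curves: 104 - 2P = P + 38, giving 66 = 3P, P = 22, Q = 60.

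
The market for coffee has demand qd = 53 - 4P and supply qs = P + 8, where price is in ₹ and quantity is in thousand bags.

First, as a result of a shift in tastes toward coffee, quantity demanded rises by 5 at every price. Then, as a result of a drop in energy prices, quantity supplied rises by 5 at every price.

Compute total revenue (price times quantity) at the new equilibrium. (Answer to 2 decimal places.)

Solve the original market: 53 - 4P = P + 8, hence P = 9 and q = 17.
After the shift, demand is qd = 58 - 4P and supply is qs = P + 13.
Equate the new curves: 58 - 4P = P + 13, giving 45 = 5P, P = 9, q = 22.
New expenditure = 9 × 22 = 198.00.

198.00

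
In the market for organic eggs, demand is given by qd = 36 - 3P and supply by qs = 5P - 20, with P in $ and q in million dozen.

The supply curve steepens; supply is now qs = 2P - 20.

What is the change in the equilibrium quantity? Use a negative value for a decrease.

Solve the original market: 36 - 3P = 5P - 20, hence P = 7 and q = 15.
The new curves are qd = 36 - 3P (demand) and qs = 2P - 20 (supply).
Setting them equal: 36 - 3P = 2P - 20 → 56 = 5P, so P = 11.2 and q = 2.4.
Δq = 2.4 − 15 = -12.6.

-12.6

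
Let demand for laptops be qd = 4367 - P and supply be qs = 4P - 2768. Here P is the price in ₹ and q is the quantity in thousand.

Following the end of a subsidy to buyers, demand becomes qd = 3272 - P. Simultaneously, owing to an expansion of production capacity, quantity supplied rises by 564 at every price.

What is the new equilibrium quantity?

Original equilibrium: 4367 - P = 4P - 2768 gives 7135 = 5P, so P = 1427 and q = 2940.
With the change applied: demand qd = 3272 - P, supply qs = 4P - 2204.
New equilibrium: 3272 - P = 4P - 2204 ⇒ 5476 = 5P ⇒ P = 1095.2, q = 2176.8.

2176.8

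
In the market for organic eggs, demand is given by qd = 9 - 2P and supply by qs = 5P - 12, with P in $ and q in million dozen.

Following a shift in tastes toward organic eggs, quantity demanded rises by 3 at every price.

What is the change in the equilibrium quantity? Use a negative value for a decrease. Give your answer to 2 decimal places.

+2.14

Original equilibrium: 9 - 2P = 5P - 12 gives 21 = 7P, so P = 3 and q = 3.
After the shift, demand is qd = 12 - 2P and supply is qs = 5P - 12.
New equilibrium: 12 - 2P = 5P - 12 ⇒ 24 = 7P ⇒ P = 24/7 ≈ 3.4286, q = 36/7 ≈ 5.1429.
Δq = 5.1429 − 3 = +2.14.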